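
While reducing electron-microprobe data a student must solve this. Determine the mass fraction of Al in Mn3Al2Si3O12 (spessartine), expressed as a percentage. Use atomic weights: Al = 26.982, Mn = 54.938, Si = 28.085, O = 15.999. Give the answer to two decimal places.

10.90 wt%

Molar mass of Mn3Al2Si3O12: 3×54.938 + 2×26.982 + 3×28.085 + 12×15.999 = 495.021 g/mol.
Mass of Al per formula unit: 2 × 26.982 = 53.964 g.
Weight fraction Al = 53.964 / 495.021 = 0.1090.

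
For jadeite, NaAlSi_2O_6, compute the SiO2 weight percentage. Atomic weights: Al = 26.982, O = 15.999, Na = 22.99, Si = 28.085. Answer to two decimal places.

Formula mass = 202.136 g/mol.
2 Si → 2.0000 mol SiO2 per formula unit; M(SiO2) = 60.083, so SiO2 mass = 120.166 g.
120.166/202.136 × 100 = 59.45 wt%.

59.45 wt%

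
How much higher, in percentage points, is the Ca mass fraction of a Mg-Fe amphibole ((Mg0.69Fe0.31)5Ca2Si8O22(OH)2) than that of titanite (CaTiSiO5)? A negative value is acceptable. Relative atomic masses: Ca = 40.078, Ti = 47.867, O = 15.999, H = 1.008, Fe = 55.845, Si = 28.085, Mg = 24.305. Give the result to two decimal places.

-11.14 percentage points

Ca in (Mg0.69Fe0.31)5Ca2Si8O22(OH)2: molar mass 861.240 g/mol; 2×40.078 = 80.156 g → 9.31 wt%.
Ca in CaTiSiO5: molar mass 196.025 g/mol; 1×40.078 = 40.078 g → 20.45 wt%.
Difference = 9.31 − 20.45 = -11.14 percentage points.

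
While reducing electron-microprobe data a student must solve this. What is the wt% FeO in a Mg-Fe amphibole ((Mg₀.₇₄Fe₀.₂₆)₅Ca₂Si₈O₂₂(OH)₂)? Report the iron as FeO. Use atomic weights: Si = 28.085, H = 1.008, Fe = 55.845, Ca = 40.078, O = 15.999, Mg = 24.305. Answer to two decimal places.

Molar mass of (Mg₀.₇₄Fe₀.₂₆)₅Ca₂Si₈O₂₂(OH)₂ = 3.70×24.305 + 1.30×55.845 + 2×40.078 + 8×28.085 + 24×15.999 + 2×1.008 = 853.355 g/mol.
Each formula unit contains 1.30 Fe, equivalent to 1.30/1 = 1.3000 mol FeO.
M(FeO) = 1×55.845 + 1×15.999 = 71.844 g/mol.
Mass of FeO per formula unit = 1.3000 × 71.844 = 93.397 g.
FeO wt% = 93.397 / 853.355 × 100 = 10.94%.

10.94 wt%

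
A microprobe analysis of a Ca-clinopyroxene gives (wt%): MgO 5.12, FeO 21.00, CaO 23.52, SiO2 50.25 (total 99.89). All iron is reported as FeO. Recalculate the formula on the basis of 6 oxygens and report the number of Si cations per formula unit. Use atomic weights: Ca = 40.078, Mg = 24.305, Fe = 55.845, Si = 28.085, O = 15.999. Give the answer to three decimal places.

1.998 Si apfu

MgO (M=40.304): mol = 0.12703; Mg = 0.12703, O = 0.12703.
FeO (M=71.844): mol = 0.29230; Fe = 0.29230, O = 0.29230.
CaO (M=56.077): mol = 0.41942; Ca = 0.41942, O = 0.41942.
SiO2 (M=60.083): mol = 0.83634; Si = 0.83634, O = 1.67268.
ΣO = 2.51143; factor = 6/ΣO = 2.38908.
Si apfu = 0.83634 × 2.38908 = 1.998.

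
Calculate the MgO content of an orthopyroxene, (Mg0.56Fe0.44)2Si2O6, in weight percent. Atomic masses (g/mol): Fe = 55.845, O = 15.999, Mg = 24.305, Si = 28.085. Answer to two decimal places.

Formula mass = 228.529 g/mol.
1.12 Mg → 1.1200 mol MgO per formula unit; M(MgO) = 40.304, so MgO mass = 45.140 g.
45.140/228.529 × 100 = 19.75 wt%.

19.75 wt%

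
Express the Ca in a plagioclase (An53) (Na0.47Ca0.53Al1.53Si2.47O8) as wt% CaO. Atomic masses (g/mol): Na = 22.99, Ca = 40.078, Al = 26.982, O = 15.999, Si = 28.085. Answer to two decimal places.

Formula mass = 270.691 g/mol.
0.53 Ca → 0.5300 mol CaO per formula unit; M(CaO) = 56.077, so CaO mass = 29.721 g.
29.721/270.691 × 100 = 10.98 wt%.

10.98 wt%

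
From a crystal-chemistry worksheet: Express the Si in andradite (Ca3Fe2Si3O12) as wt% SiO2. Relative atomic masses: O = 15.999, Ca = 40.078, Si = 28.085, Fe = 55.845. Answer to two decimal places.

Molar mass of Ca3Fe2Si3O12 = 3·40.078 + 2·55.845 + 3·28.085 + 12·15.999 = 508.167 g/mol.
Each formula unit contains 3 Si, equivalent to 3/1 = 3.0000 mol SiO2.
M(SiO2) = 1×28.085 + 2×15.999 = 60.083 g/mol.
Mass of SiO2 per formula unit = 3.0000 × 60.083 = 180.249 g.
SiO2 wt% = 180.249 / 508.167 × 100 = 35.47%.

35.47 wt%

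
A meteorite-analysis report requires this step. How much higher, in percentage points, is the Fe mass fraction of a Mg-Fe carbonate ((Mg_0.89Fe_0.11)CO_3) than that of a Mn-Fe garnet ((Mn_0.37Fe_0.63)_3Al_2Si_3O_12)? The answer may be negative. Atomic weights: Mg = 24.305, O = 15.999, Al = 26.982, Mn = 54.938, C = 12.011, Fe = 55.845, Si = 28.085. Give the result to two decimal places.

-14.25 percentage points

Fe in (Mg_0.89Fe_0.11)CO_3: molar mass 87.782 g/mol; 0.11×55.845 = 6.143 g → 7.00 wt%.
Fe in (Mn_0.37Fe_0.63)_3Al_2Si_3O_12: molar mass 496.735 g/mol; 1.89×55.845 = 105.547 g → 21.25 wt%.
Difference = 7.00 − 21.25 = -14.25 percentage points.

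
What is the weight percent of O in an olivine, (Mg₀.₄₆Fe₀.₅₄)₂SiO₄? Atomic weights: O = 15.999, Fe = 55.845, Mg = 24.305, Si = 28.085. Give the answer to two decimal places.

Formula mass = 0.92*24.305 + 1.08*55.845 + 1*28.085 + 4*15.999 = 174.754 g/mol, of which 63.996 g is O.
So O makes up 63.996/174.754 = 0.3662 of the mass, i.e. 36.62%.

36.62 mass %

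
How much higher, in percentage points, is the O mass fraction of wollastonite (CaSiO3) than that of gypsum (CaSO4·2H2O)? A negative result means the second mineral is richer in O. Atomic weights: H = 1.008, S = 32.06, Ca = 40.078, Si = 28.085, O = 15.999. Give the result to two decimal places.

-14.44 percentage points

First mineral: 47.997 g O in 116.160 g formula = 41.32 wt% O.
Second mineral: 95.994 g O in 172.164 g formula = 55.76 wt% O.
41.32% − 55.76% gives a difference of -14.44 percentage points.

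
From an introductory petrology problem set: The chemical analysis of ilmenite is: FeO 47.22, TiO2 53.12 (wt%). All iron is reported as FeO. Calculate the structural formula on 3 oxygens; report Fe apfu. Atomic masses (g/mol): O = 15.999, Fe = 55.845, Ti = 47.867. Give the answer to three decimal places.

FeO: 47.22/71.844 = 0.65726 mol → 0.65726 mol Fe, 0.65726 mol O.
TiO2: 53.12/79.865 = 0.66512 mol → 0.66512 mol Ti, 1.33024 mol O.
Total oxygen = 1.98750 mol. Normalization factor = 3/1.98750 = 1.50943.
Fe per 3 O = 0.65726 × 1.50943 = 0.992.

0.992 Fe apfu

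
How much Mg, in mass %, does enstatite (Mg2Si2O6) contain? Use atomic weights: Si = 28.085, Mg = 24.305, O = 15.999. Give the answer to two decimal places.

Molar mass of Mg2Si2O6: 2*24.305 + 2*28.085 + 6*15.999 = 200.774 g/mol.
Mass of Mg per formula unit: 2 × 24.305 = 48.610 g.
Weight fraction Mg = 48.610 / 200.774 = 0.2421.

24.21 mass %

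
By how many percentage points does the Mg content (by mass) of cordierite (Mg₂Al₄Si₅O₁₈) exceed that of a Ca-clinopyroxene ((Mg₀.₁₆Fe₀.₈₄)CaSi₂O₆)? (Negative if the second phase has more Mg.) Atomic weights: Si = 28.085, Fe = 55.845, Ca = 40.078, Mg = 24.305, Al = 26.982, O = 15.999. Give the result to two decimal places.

First mineral: 48.610 g Mg in 584.945 g formula = 8.31 wt% Mg.
Second mineral: 3.889 g Mg in 243.041 g formula = 1.60 wt% Mg.
8.31% − 1.60% gives a difference of 6.71 percentage points.

6.71 percentage points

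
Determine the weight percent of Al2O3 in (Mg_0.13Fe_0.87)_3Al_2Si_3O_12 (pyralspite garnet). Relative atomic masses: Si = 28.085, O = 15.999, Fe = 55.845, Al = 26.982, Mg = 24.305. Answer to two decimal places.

21.00 wt%

Formula mass = 485.441 g/mol.
2 Al → 1.0000 mol Al2O3 per formula unit; M(Al2O3) = 101.961, so Al2O3 mass = 101.961 g.
101.961/485.441 × 100 = 21.00 wt%.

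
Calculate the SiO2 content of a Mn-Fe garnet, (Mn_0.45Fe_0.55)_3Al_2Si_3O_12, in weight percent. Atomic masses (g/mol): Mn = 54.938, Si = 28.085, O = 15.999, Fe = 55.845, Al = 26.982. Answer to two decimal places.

36.30 wt%

Formula mass = 496.518 g/mol.
3 Si → 3.0000 mol SiO2 per formula unit; M(SiO2) = 60.083, so SiO2 mass = 180.249 g.
180.249/496.518 × 100 = 36.30 wt%.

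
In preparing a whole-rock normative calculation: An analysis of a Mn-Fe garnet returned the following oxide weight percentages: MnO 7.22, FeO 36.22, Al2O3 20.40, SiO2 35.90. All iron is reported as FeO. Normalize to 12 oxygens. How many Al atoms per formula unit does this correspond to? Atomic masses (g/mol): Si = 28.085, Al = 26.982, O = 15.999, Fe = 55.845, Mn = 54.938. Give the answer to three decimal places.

7.22 wt% MnO ÷ 70.937 g/mol = 0.10178 mol, giving 0.10178 Mn and 0.10178 O.
36.22 wt% FeO ÷ 71.844 g/mol = 0.50415 mol, giving 0.50415 Fe and 0.50415 O.
20.40 wt% Al2O3 ÷ 101.961 g/mol = 0.20008 mol, giving 0.40016 Al and 0.60024 O.
35.90 wt% SiO2 ÷ 60.083 g/mol = 0.59751 mol, giving 0.59751 Si and 1.19502 O.
Oxygen sums to 2.40119; scaling by 12/2.40119 = 4.99752 puts the formula on 12 O.
Al: 0.40016 × 4.99752 = 2.000 atoms per formula unit.

2.000 Al apfu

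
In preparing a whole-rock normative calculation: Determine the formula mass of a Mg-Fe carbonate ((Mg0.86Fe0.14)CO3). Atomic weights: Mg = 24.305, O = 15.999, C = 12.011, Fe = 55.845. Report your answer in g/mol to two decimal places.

88.73 g/mol

Mg: 0.86 × 24.305 = 20.9023
Fe: 0.14 × 55.845 = 7.8183
C: 1 × 12.011 = 12.0110
O: 3 × 15.999 = 47.9970
Summing the contributions gives the formula mass.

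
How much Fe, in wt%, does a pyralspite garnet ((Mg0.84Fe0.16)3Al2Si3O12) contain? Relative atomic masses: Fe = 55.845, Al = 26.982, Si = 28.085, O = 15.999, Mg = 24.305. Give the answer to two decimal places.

6.41 wt%

M((Mg0.84Fe0.16)3Al2Si3O12) = 418.261 g/mol.
Fe contributes 0.48 × 55.845 = 26.806 g per mole.
26.806/418.261 = 0.0641 → 6.41%.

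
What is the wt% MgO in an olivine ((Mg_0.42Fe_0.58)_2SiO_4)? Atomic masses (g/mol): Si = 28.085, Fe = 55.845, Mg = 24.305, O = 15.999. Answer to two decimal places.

19.10 wt%

Formula mass = 177.277 g/mol.
0.84 Mg → 0.8400 mol MgO per formula unit; M(MgO) = 40.304, so MgO mass = 33.855 g.
33.855/177.277 × 100 = 19.10 wt%.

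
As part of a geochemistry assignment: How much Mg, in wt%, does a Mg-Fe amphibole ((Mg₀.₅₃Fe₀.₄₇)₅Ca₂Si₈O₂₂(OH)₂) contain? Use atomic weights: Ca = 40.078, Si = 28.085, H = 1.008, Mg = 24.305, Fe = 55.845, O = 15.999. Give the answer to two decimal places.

7.27 wt%

Molar mass of (Mg₀.₅₃Fe₀.₄₇)₅Ca₂Si₈O₂₂(OH)₂: 2.65*24.305 + 2.35*55.845 + 2*40.078 + 8*28.085 + 24*15.999 + 2*1.008 = 886.472 g/mol.
Mass of Mg per formula unit: 2.65 × 24.305 = 64.408 g.
Weight fraction Mg = 64.408 / 886.472 = 0.0727.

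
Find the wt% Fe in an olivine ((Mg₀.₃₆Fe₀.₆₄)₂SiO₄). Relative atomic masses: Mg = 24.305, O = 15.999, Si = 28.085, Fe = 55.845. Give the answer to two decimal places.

M((Mg₀.₃₆Fe₀.₆₄)₂SiO₄) = 181.062 g/mol.
Fe contributes 1.28 × 55.845 = 71.482 g per mole.
71.482/181.062 = 0.3948 → 39.48%.

39.48 weight percent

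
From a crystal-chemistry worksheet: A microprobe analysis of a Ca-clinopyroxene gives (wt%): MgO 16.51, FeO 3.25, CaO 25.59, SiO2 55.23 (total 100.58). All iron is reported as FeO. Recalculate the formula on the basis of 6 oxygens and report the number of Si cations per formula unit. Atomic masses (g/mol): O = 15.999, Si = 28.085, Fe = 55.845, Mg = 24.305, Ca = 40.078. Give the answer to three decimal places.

MgO (M=40.304): mol = 0.40964; Mg = 0.40964, O = 0.40964.
FeO (M=71.844): mol = 0.04524; Fe = 0.04524, O = 0.04524.
CaO (M=56.077): mol = 0.45634; Ca = 0.45634, O = 0.45634.
SiO2 (M=60.083): mol = 0.91923; Si = 0.91923, O = 1.83846.
ΣO = 2.74968; factor = 6/ΣO = 2.18207.
Si apfu = 0.91923 × 2.18207 = 2.006.

2.006 Si apfu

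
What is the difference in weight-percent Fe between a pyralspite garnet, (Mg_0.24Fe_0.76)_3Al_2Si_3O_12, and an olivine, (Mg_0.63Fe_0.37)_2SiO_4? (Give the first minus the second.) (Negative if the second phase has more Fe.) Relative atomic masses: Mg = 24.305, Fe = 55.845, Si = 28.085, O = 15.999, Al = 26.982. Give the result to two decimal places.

1.61 percentage points

M((Mg_0.24Fe_0.76)_3Al_2Si_3O_12) = 475.033 g/mol, so wt% Fe = 127.327/475.033 × 100 = 26.80%.
M((Mg_0.63Fe_0.37)_2SiO_4) = 164.031 g/mol, so wt% Fe = 41.325/164.031 × 100 = 25.19%.
26.80 − 25.19 = 1.61 pp.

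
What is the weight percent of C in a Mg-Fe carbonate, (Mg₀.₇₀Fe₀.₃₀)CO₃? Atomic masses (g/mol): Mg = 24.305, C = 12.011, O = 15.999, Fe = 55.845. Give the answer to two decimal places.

12.81 wt%

M((Mg₀.₇₀Fe₀.₃₀)CO₃) = 93.775 g/mol.
C contributes 1 × 12.011 = 12.011 g per mole.
12.011/93.775 = 0.1281 → 12.81%.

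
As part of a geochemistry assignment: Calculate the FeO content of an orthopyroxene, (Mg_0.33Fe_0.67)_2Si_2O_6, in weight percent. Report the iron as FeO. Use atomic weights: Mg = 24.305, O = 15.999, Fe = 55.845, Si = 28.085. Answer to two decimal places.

Formula mass = 243.038 g/mol.
1.34 Fe → 1.3400 mol FeO per formula unit; M(FeO) = 71.844, so FeO mass = 96.271 g.
96.271/243.038 × 100 = 39.61 wt%.

39.61 wt%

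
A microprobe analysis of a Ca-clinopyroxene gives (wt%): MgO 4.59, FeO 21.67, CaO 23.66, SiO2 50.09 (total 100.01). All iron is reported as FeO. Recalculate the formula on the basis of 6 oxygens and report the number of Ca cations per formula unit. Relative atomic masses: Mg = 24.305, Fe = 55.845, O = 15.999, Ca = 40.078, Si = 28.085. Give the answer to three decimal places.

1.011 Ca apfu

MgO: 4.59/40.304 = 0.11388 mol → 0.11388 mol Mg, 0.11388 mol O.
FeO: 21.67/71.844 = 0.30163 mol → 0.30163 mol Fe, 0.30163 mol O.
CaO: 23.66/56.077 = 0.42192 mol → 0.42192 mol Ca, 0.42192 mol O.
SiO2: 50.09/60.083 = 0.83368 mol → 0.83368 mol Si, 1.66736 mol O.
Total oxygen = 2.50479 mol. Normalization factor = 6/2.50479 = 2.39541.
Ca per 6 O = 0.42192 × 2.39541 = 1.011.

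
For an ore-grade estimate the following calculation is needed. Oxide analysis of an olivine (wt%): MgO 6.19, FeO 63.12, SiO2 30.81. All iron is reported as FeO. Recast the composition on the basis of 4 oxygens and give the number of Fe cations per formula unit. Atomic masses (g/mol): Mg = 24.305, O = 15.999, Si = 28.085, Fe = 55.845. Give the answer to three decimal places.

1.708 Fe apfu

6.19 wt% MgO ÷ 40.304 g/mol = 0.15358 mol, giving 0.15358 Mg and 0.15358 O.
63.12 wt% FeO ÷ 71.844 g/mol = 0.87857 mol, giving 0.87857 Fe and 0.87857 O.
30.81 wt% SiO2 ÷ 60.083 g/mol = 0.51279 mol, giving 0.51279 Si and 1.02558 O.
Oxygen sums to 2.05773; scaling by 4/2.05773 = 1.94389 puts the formula on 4 O.
Fe: 0.87857 × 1.94389 = 1.708 atoms per formula unit.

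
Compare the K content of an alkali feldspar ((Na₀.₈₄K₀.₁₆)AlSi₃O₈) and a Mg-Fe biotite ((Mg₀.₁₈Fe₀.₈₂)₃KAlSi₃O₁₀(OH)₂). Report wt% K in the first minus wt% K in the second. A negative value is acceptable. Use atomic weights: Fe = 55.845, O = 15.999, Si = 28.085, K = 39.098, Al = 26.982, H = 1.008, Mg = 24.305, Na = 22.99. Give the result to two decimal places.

First mineral: 6.256 g K in 264.796 g formula = 2.36 wt% K.
Second mineral: 39.098 g K in 494.842 g formula = 7.90 wt% K.
2.36% − 7.90% gives a difference of -5.54 percentage points.

-5.54 percentage points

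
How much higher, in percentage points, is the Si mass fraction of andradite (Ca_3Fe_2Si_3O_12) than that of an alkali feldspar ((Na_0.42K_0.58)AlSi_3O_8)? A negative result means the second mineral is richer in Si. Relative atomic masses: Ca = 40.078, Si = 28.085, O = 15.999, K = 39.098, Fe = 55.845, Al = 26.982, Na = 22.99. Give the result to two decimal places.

-14.45 percentage points

M(Ca_3Fe_2Si_3O_12) = 508.167 g/mol, so wt% Si = 84.255/508.167 × 100 = 16.58%.
M((Na_0.42K_0.58)AlSi_3O_8) = 271.562 g/mol, so wt% Si = 84.255/271.562 × 100 = 31.03%.
16.58 − 31.03 = -14.45 pp.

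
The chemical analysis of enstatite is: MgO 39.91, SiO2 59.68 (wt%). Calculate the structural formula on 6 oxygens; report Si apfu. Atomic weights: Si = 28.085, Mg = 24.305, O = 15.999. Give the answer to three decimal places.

MgO: 39.91/40.304 = 0.99022 mol → 0.99022 mol Mg, 0.99022 mol O.
SiO2: 59.68/60.083 = 0.99329 mol → 0.99329 mol Si, 1.98658 mol O.
Total oxygen = 2.97680 mol. Normalization factor = 6/2.97680 = 2.01559.
Si per 6 O = 0.99329 × 2.01559 = 2.002.

2.002 Si apfu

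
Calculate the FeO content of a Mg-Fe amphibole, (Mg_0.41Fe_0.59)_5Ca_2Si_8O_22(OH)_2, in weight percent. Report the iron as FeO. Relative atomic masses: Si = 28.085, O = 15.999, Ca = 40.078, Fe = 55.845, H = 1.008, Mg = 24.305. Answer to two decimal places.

M((Mg_0.41Fe_0.59)_5Ca_2Si_8O_22(OH)_2) = 905.396 g/mol; M(FeO) = 71.844 g/mol.
Moles FeO per formula unit = 2.95 Fe ÷ 1 = 2.9500.
FeO fraction = (2.9500 × 71.844) / 905.396 = 211.940/905.396 = 0.2341.

23.41 wt%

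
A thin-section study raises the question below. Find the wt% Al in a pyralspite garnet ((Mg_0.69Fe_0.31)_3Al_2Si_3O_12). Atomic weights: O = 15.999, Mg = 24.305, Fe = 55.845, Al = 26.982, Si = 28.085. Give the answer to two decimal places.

M((Mg_0.69Fe_0.31)_3Al_2Si_3O_12) = 432.454 g/mol.
Al contributes 2 × 26.982 = 53.964 g per mole.
53.964/432.454 = 0.1248 → 12.48%.

12.48 wt%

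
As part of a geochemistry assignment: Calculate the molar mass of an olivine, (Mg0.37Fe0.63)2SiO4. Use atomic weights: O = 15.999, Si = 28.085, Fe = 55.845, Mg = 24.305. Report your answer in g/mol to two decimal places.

180.43 g/mol

The formula mass is the sum 0.74×24.305 + 1.26×55.845 + 1×28.085 + 4×15.999.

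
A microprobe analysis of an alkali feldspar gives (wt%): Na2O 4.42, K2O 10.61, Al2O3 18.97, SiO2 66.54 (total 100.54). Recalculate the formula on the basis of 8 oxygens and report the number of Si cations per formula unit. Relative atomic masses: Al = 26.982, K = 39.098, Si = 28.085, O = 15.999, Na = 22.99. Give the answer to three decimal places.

2.996 Si apfu

4.42 wt% Na2O ÷ 61.979 g/mol = 0.07131 mol, giving 0.14262 Na and 0.07131 O.
10.61 wt% K2O ÷ 94.195 g/mol = 0.11264 mol, giving 0.22528 K and 0.11264 O.
18.97 wt% Al2O3 ÷ 101.961 g/mol = 0.18605 mol, giving 0.37210 Al and 0.55815 O.
66.54 wt% SiO2 ÷ 60.083 g/mol = 1.10747 mol, giving 1.10747 Si and 2.21494 O.
Oxygen sums to 2.95704; scaling by 8/2.95704 = 2.70541 puts the formula on 8 O.
Si: 1.10747 × 2.70541 = 2.996 atoms per formula unit.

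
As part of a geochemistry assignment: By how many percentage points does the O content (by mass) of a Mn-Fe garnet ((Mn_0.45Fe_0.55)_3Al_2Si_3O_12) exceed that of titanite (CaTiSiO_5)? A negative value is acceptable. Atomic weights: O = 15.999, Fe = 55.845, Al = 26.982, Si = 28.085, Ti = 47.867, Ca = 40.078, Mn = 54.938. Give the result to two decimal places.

-2.14 percentage points

M((Mn_0.45Fe_0.55)_3Al_2Si_3O_12) = 496.518 g/mol, so wt% O = 191.988/496.518 × 100 = 38.67%.
M(CaTiSiO_5) = 196.025 g/mol, so wt% O = 79.995/196.025 × 100 = 40.81%.
38.67 − 40.81 = -2.14 pp.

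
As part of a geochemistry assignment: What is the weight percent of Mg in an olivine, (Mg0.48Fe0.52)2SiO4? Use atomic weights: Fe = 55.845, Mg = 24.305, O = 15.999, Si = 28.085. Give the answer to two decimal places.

Molar mass of (Mg0.48Fe0.52)2SiO4: 0.96*24.305 + 1.04*55.845 + 1*28.085 + 4*15.999 = 173.493 g/mol.
Mass of Mg per formula unit: 0.96 × 24.305 = 23.333 g.
Weight fraction Mg = 23.333 / 173.493 = 0.1345.

13.45 weight percent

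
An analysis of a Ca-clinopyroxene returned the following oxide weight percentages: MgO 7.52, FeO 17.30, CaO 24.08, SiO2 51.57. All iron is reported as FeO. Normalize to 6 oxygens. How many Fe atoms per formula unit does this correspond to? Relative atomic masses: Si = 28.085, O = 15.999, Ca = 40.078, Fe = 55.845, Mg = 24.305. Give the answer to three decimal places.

0.561 Fe apfu

7.52 wt% MgO ÷ 40.304 g/mol = 0.18658 mol, giving 0.18658 Mg and 0.18658 O.
17.30 wt% FeO ÷ 71.844 g/mol = 0.24080 mol, giving 0.24080 Fe and 0.24080 O.
24.08 wt% CaO ÷ 56.077 g/mol = 0.42941 mol, giving 0.42941 Ca and 0.42941 O.
51.57 wt% SiO2 ÷ 60.083 g/mol = 0.85831 mol, giving 0.85831 Si and 1.71662 O.
Oxygen sums to 2.57341; scaling by 6/2.57341 = 2.33154 puts the formula on 6 O.
Fe: 0.24080 × 2.33154 = 0.561 atoms per formula unit.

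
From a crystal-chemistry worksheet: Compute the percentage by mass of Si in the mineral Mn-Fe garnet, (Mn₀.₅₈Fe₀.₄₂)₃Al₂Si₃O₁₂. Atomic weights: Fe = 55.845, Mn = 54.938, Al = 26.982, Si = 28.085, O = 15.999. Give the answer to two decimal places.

16.98 mass %

Molar mass of (Mn₀.₅₈Fe₀.₄₂)₃Al₂Si₃O₁₂: 1.74·54.938 + 1.26·55.845 + 2·26.982 + 3·28.085 + 12·15.999 = 496.164 g/mol.
Mass of Si per formula unit: 3 × 28.085 = 84.255 g.
Weight fraction Si = 84.255 / 496.164 = 0.1698.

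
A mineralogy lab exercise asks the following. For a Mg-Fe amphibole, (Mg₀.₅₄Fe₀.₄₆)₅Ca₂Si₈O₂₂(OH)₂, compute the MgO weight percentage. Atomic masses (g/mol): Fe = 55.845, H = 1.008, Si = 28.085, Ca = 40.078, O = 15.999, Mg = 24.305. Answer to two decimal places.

12.30 wt%

Formula mass = 884.895 g/mol.
2.70 Mg → 2.7000 mol MgO per formula unit; M(MgO) = 40.304, so MgO mass = 108.821 g.
108.821/884.895 × 100 = 12.30 wt%.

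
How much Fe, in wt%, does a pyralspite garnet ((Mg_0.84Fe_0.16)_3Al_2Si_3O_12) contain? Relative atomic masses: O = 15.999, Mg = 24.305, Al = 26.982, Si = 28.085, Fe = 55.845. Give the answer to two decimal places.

Formula mass = 2.52*24.305 + 0.48*55.845 + 2*26.982 + 3*28.085 + 12*15.999 = 418.261 g/mol, of which 26.806 g is Fe.
So Fe makes up 26.806/418.261 = 0.0641 of the mass, i.e. 6.41%.

6.41 wt%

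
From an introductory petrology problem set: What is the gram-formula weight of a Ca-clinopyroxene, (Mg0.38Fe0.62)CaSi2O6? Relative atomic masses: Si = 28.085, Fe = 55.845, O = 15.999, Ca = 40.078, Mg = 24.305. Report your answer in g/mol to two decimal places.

Mg: 0.38 × 24.305 = 9.2359
Fe: 0.62 × 55.845 = 34.6239
Ca: 1 × 40.078 = 40.0780
Si: 2 × 28.085 = 56.1700
O: 6 × 15.999 = 95.9940
Summing the contributions gives the formula mass.

236.10 g/mol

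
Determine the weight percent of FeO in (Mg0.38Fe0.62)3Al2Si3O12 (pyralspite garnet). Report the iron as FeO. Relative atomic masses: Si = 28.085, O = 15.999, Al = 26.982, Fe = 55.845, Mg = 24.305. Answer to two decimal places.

28.94 wt%

M((Mg0.38Fe0.62)3Al2Si3O12) = 461.786 g/mol; M(FeO) = 71.844 g/mol.
Moles FeO per formula unit = 1.86 Fe ÷ 1 = 1.8600.
FeO fraction = (1.8600 × 71.844) / 461.786 = 133.630/461.786 = 0.2894.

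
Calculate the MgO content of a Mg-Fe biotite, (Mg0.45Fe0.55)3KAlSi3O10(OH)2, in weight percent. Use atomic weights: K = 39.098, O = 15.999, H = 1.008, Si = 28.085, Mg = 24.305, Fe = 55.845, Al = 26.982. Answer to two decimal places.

11.59 wt%

M((Mg0.45Fe0.55)3KAlSi3O10(OH)2) = 469.295 g/mol; M(MgO) = 40.304 g/mol.
Moles MgO per formula unit = 1.35 Mg ÷ 1 = 1.3500.
MgO fraction = (1.3500 × 40.304) / 469.295 = 54.410/469.295 = 0.1159.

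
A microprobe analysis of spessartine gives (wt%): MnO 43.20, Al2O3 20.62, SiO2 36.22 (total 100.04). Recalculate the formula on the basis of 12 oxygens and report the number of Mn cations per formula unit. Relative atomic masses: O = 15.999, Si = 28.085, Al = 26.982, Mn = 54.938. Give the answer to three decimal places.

MnO (M=70.937): mol = 0.60899; Mn = 0.60899, O = 0.60899.
Al2O3 (M=101.961): mol = 0.20223; Al = 0.40446, O = 0.60669.
SiO2 (M=60.083): mol = 0.60283; Si = 0.60283, O = 1.20566.
ΣO = 2.42134; factor = 12/ΣO = 4.95593.
Mn apfu = 0.60899 × 4.95593 = 3.018.

3.018 Mn apfu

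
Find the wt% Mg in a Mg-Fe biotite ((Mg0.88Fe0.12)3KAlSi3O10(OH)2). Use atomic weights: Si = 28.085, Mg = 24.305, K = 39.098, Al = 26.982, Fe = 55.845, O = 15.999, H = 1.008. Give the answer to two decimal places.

14.97 mass %

Formula mass = 2.64·24.305 + 0.36·55.845 + 1·39.098 + 1·26.982 + 3·28.085 + 12·15.999 + 2·1.008 = 428.608 g/mol, of which 64.165 g is Mg.
So Mg makes up 64.165/428.608 = 0.1497 of the mass, i.e. 14.97%.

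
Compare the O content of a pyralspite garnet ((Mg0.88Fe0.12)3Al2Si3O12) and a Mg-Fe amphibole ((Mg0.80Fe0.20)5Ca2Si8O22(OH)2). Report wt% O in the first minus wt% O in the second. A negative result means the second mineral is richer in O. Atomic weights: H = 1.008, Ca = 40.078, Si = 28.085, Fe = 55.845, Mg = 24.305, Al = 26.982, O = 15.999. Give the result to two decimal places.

0.82 percentage points

O in (Mg0.88Fe0.12)3Al2Si3O12: molar mass 414.476 g/mol; 12×15.999 = 191.988 g → 46.32 wt%.
O in (Mg0.80Fe0.20)5Ca2Si8O22(OH)2: molar mass 843.893 g/mol; 24×15.999 = 383.976 g → 45.50 wt%.
Difference = 46.32 − 45.50 = 0.82 percentage points.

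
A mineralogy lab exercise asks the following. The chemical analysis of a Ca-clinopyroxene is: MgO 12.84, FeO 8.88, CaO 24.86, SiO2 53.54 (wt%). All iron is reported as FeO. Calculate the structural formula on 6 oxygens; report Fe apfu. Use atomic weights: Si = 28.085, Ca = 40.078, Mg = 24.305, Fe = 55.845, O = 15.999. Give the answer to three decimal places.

MgO (M=40.304): mol = 0.31858; Mg = 0.31858, O = 0.31858.
FeO (M=71.844): mol = 0.12360; Fe = 0.12360, O = 0.12360.
CaO (M=56.077): mol = 0.44332; Ca = 0.44332, O = 0.44332.
SiO2 (M=60.083): mol = 0.89110; Si = 0.89110, O = 1.78220.
ΣO = 2.66770; factor = 6/ΣO = 2.24913.
Fe apfu = 0.12360 × 2.24913 = 0.278.

0.278 Fe apfu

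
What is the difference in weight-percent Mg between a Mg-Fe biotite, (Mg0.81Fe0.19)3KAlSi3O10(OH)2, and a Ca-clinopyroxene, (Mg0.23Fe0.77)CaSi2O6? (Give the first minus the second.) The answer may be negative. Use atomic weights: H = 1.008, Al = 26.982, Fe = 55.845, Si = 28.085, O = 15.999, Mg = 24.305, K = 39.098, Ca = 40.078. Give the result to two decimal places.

11.25 percentage points

First mineral: 59.061 g Mg in 435.232 g formula = 13.57 wt% Mg.
Second mineral: 5.590 g Mg in 240.833 g formula = 2.32 wt% Mg.
13.57% − 2.32% gives a difference of 11.25 percentage points.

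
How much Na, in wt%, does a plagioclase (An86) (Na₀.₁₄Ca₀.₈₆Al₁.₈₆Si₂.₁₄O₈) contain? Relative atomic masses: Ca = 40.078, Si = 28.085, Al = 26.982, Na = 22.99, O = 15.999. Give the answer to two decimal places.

Molar mass of Na₀.₁₄Ca₀.₈₆Al₁.₈₆Si₂.₁₄O₈: 0.14*22.99 + 0.86*40.078 + 1.86*26.982 + 2.14*28.085 + 8*15.999 = 275.966 g/mol.
Mass of Na per formula unit: 0.14 × 22.99 = 3.219 g.
Weight fraction Na = 3.219 / 275.966 = 0.0117.

1.17 wt%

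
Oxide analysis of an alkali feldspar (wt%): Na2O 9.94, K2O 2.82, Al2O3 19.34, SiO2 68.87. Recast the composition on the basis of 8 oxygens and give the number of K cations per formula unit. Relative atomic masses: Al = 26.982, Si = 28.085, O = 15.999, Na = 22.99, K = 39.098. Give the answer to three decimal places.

9.94 wt% Na2O ÷ 61.979 g/mol = 0.16038 mol, giving 0.32076 Na and 0.16038 O.
2.82 wt% K2O ÷ 94.195 g/mol = 0.02994 mol, giving 0.05988 K and 0.02994 O.
19.34 wt% Al2O3 ÷ 101.961 g/mol = 0.18968 mol, giving 0.37936 Al and 0.56904 O.
68.87 wt% SiO2 ÷ 60.083 g/mol = 1.14625 mol, giving 1.14625 Si and 2.29250 O.
Oxygen sums to 3.05186; scaling by 8/3.05186 = 2.62135 puts the formula on 8 O.
K: 0.05988 × 2.62135 = 0.157 atoms per formula unit.

0.157 K apfu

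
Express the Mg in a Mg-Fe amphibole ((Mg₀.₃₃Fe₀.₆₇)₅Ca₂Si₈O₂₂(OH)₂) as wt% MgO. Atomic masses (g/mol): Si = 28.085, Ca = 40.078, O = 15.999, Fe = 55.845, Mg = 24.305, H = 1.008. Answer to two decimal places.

7.24 wt%

Formula mass = 918.012 g/mol.
1.65 Mg → 1.6500 mol MgO per formula unit; M(MgO) = 40.304, so MgO mass = 66.502 g.
66.502/918.012 × 100 = 7.24 wt%.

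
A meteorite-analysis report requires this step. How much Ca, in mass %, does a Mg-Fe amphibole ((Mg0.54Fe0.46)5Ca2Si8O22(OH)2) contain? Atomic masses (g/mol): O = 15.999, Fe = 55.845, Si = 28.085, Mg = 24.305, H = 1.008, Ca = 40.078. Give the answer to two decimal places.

M((Mg0.54Fe0.46)5Ca2Si8O22(OH)2) = 884.895 g/mol.
Ca contributes 2 × 40.078 = 80.156 g per mole.
80.156/884.895 = 0.0906 → 9.06%.

9.06 mass %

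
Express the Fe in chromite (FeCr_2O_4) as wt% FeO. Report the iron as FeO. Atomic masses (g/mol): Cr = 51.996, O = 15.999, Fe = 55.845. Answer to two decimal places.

Molar mass of FeCr_2O_4 = 1·55.845 + 2·51.996 + 4·15.999 = 223.833 g/mol.
Each formula unit contains 1 Fe, equivalent to 1/1 = 1.0000 mol FeO.
M(FeO) = 1×55.845 + 1×15.999 = 71.844 g/mol.
Mass of FeO per formula unit = 1.0000 × 71.844 = 71.844 g.
FeO wt% = 71.844 / 223.833 × 100 = 32.10%.

32.10 wt%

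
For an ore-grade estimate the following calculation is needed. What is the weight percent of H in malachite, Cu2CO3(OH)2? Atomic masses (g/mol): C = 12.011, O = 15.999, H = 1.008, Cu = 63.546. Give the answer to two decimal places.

M(Cu2CO3(OH)2) = 221.114 g/mol.
H contributes 2 × 1.008 = 2.016 g per mole.
2.016/221.114 = 0.0091 → 0.91%.

0.91 mass %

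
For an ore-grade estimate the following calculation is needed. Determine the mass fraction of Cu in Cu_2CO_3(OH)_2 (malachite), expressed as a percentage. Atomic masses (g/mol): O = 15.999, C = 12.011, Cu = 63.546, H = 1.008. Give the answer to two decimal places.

57.48 weight percent

Formula mass = 2×63.546 + 1×12.011 + 5×15.999 + 2×1.008 = 221.114 g/mol, of which 127.092 g is Cu.
So Cu makes up 127.092/221.114 = 0.5748 of the mass, i.e. 57.48%.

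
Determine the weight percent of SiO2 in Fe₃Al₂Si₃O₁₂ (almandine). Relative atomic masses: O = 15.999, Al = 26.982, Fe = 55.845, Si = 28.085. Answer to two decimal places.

M(Fe₃Al₂Si₃O₁₂) = 497.742 g/mol; M(SiO2) = 60.083 g/mol.
Moles SiO2 per formula unit = 3 Si ÷ 1 = 3.0000.
SiO2 fraction = (3.0000 × 60.083) / 497.742 = 180.249/497.742 = 0.3621.

36.21 wt%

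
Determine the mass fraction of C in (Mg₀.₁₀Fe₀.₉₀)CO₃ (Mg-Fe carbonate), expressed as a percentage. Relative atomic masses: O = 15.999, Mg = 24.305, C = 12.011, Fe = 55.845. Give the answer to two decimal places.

10.66 mass %

M((Mg₀.₁₀Fe₀.₉₀)CO₃) = 112.699 g/mol.
C contributes 1 × 12.011 = 12.011 g per mole.
12.011/112.699 = 0.1066 → 10.66%.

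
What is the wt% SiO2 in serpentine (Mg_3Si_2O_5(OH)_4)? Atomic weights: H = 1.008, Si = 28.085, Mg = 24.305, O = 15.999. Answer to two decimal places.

43.36 wt%

Formula mass = 277.108 g/mol.
2 Si → 2.0000 mol SiO2 per formula unit; M(SiO2) = 60.083, so SiO2 mass = 120.166 g.
120.166/277.108 × 100 = 43.36 wt%.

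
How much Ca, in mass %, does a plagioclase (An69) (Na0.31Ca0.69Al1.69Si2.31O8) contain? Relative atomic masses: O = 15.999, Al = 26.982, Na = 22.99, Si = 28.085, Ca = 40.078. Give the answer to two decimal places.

10.12 mass %

Molar mass of Na0.31Ca0.69Al1.69Si2.31O8: 0.31×22.99 + 0.69×40.078 + 1.69×26.982 + 2.31×28.085 + 8×15.999 = 273.249 g/mol.
Mass of Ca per formula unit: 0.69 × 40.078 = 27.654 g.
Weight fraction Ca = 27.654 / 273.249 = 0.1012.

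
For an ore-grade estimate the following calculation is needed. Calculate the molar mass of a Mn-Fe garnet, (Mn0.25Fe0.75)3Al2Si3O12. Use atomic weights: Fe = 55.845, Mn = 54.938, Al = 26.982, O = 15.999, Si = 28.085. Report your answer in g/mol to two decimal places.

497.06 g/mol

M = 0.75·54.938 + 2.25·55.845 + 2·26.982 + 3·28.085 + 12·15.999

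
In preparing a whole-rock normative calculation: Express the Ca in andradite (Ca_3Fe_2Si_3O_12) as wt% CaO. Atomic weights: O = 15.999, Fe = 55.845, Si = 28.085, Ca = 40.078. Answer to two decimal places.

33.11 wt%

M(Ca_3Fe_2Si_3O_12) = 508.167 g/mol; M(CaO) = 56.077 g/mol.
Moles CaO per formula unit = 3 Ca ÷ 1 = 3.0000.
CaO fraction = (3.0000 × 56.077) / 508.167 = 168.231/508.167 = 0.3311.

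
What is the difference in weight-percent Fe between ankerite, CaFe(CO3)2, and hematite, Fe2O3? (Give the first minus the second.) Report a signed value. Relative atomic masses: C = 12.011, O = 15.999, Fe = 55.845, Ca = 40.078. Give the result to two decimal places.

-44.08 percentage points

Fe in CaFe(CO3)2: molar mass 215.939 g/mol; 1×55.845 = 55.845 g → 25.86 wt%.
Fe in Fe2O3: molar mass 159.687 g/mol; 2×55.845 = 111.690 g → 69.94 wt%.
Difference = 25.86 − 69.94 = -44.08 percentage points.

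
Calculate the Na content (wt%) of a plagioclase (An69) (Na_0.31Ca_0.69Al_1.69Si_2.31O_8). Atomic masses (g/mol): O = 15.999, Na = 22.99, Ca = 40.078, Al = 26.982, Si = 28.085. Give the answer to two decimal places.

2.61 wt%

M(Na_0.31Ca_0.69Al_1.69Si_2.31O_8) = 273.249 g/mol.
Na contributes 0.31 × 22.99 = 7.127 g per mole.
7.127/273.249 = 0.0261 → 2.61%.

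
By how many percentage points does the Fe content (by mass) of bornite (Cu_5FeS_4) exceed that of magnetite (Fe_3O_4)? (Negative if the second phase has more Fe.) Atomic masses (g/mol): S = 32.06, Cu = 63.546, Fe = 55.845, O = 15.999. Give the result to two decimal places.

-61.23 percentage points

Fe in Cu_5FeS_4: molar mass 501.815 g/mol; 1×55.845 = 55.845 g → 11.13 wt%.
Fe in Fe_3O_4: molar mass 231.531 g/mol; 3×55.845 = 167.535 g → 72.36 wt%.
Difference = 11.13 − 72.36 = -61.23 percentage points.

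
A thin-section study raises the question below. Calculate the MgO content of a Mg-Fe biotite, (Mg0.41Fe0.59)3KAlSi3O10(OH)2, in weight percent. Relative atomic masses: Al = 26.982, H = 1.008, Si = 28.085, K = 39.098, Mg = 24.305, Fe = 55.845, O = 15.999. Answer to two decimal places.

M((Mg0.41Fe0.59)3KAlSi3O10(OH)2) = 473.080 g/mol; M(MgO) = 40.304 g/mol.
Moles MgO per formula unit = 1.23 Mg ÷ 1 = 1.2300.
MgO fraction = (1.2300 × 40.304) / 473.080 = 49.574/473.080 = 0.1048.

10.48 wt%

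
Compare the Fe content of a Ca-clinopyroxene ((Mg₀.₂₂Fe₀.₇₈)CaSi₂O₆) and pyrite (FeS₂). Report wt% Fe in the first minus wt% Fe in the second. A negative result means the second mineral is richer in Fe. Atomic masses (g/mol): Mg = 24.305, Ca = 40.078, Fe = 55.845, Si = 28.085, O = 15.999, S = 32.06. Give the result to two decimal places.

M((Mg₀.₂₂Fe₀.₇₈)CaSi₂O₆) = 241.148 g/mol, so wt% Fe = 43.559/241.148 × 100 = 18.06%.
M(FeS₂) = 119.965 g/mol, so wt% Fe = 55.845/119.965 × 100 = 46.55%.
18.06 − 46.55 = -28.49 pp.

-28.49 percentage points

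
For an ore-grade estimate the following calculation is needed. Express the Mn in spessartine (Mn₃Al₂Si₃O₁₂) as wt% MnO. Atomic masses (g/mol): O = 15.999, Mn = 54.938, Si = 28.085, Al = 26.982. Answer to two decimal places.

42.99 wt%

Formula mass = 495.021 g/mol.
3 Mn → 3.0000 mol MnO per formula unit; M(MnO) = 70.937, so MnO mass = 212.811 g.
212.811/495.021 × 100 = 42.99 wt%.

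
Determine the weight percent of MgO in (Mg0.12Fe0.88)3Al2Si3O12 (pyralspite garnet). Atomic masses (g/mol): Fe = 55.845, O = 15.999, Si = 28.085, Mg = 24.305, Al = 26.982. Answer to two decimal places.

M((Mg0.12Fe0.88)3Al2Si3O12) = 486.388 g/mol; M(MgO) = 40.304 g/mol.
Moles MgO per formula unit = 0.36 Mg ÷ 1 = 0.3600.
MgO fraction = (0.3600 × 40.304) / 486.388 = 14.509/486.388 = 0.0298.

2.98 wt%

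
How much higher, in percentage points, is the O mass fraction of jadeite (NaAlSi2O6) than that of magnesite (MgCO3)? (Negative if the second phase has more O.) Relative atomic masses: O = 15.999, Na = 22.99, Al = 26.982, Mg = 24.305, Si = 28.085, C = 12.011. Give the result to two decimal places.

O in NaAlSi2O6: molar mass 202.136 g/mol; 6×15.999 = 95.994 g → 47.49 wt%.
O in MgCO3: molar mass 84.313 g/mol; 3×15.999 = 47.997 g → 56.93 wt%.
Difference = 47.49 − 56.93 = -9.44 percentage points.

-9.44 percentage points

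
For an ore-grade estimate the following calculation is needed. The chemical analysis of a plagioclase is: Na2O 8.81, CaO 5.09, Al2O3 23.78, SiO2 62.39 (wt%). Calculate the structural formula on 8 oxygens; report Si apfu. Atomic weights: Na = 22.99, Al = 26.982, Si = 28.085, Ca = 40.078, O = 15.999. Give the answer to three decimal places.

8.81 wt% Na2O ÷ 61.979 g/mol = 0.14214 mol, giving 0.28428 Na and 0.14214 O.
5.09 wt% CaO ÷ 56.077 g/mol = 0.09077 mol, giving 0.09077 Ca and 0.09077 O.
23.78 wt% Al2O3 ÷ 101.961 g/mol = 0.23323 mol, giving 0.46646 Al and 0.69969 O.
62.39 wt% SiO2 ÷ 60.083 g/mol = 1.03840 mol, giving 1.03840 Si and 2.07680 O.
Oxygen sums to 3.00940; scaling by 8/3.00940 = 2.65834 puts the formula on 8 O.
Si: 1.03840 × 2.65834 = 2.760 atoms per formula unit.

2.760 Si apfu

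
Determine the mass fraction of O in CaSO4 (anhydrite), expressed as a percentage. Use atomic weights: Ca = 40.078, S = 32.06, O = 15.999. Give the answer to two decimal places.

M(CaSO4) = 136.134 g/mol.
O contributes 4 × 15.999 = 63.996 g per mole.
63.996/136.134 = 0.4701 → 47.01%.

47.01 wt%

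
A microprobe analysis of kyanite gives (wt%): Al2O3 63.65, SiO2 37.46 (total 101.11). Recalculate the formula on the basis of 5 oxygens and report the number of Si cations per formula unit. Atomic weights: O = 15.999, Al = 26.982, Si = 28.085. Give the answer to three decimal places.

Al2O3 (M=101.961): mol = 0.62426; Al = 1.24852, O = 1.87278.
SiO2 (M=60.083): mol = 0.62347; Si = 0.62347, O = 1.24694.
ΣO = 3.11972; factor = 5/ΣO = 1.60271.
Si apfu = 0.62347 × 1.60271 = 0.999.

0.999 Si apfu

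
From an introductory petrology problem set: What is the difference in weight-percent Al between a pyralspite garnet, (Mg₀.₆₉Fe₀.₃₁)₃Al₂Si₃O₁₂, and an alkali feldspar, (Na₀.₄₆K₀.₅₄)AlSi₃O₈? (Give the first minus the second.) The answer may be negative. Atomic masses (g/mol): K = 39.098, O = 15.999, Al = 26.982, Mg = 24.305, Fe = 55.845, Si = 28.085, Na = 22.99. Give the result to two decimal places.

First mineral: 53.964 g Al in 432.454 g formula = 12.48 wt% Al.
Second mineral: 26.982 g Al in 270.917 g formula = 9.96 wt% Al.
12.48% − 9.96% gives a difference of 2.52 percentage points.

2.52 percentage points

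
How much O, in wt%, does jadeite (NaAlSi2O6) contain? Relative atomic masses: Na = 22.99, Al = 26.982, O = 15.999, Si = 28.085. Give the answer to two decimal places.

47.49 wt%

Formula mass = 1×22.99 + 1×26.982 + 2×28.085 + 6×15.999 = 202.136 g/mol, of which 95.994 g is O.
So O makes up 95.994/202.136 = 0.4749 of the mass, i.e. 47.49%.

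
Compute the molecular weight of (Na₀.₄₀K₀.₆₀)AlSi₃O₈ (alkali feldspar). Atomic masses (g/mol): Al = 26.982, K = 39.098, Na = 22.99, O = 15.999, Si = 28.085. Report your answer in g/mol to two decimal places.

271.88 g/mol

M = 0.40·22.99 + 0.60·39.098 + 1·26.982 + 3·28.085 + 8·15.999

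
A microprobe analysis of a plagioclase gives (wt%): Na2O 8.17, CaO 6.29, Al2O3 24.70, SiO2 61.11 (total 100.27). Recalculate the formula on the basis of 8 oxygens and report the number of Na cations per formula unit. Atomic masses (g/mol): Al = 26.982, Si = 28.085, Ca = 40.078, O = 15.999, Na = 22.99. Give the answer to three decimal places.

0.702 Na apfu

Na2O (M=61.979): mol = 0.13182; Na = 0.26364, O = 0.13182.
CaO (M=56.077): mol = 0.11217; Ca = 0.11217, O = 0.11217.
Al2O3 (M=101.961): mol = 0.24225; Al = 0.48450, O = 0.72675.
SiO2 (M=60.083): mol = 1.01709; Si = 1.01709, O = 2.03418.
ΣO = 3.00492; factor = 8/ΣO = 2.66230.
Na apfu = 0.26364 × 2.66230 = 0.702.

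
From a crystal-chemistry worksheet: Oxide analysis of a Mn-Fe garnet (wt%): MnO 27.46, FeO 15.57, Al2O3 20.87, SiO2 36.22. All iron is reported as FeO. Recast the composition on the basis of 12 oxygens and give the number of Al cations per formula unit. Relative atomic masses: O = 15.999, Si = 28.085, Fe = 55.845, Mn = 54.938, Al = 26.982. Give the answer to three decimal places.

27.46 wt% MnO ÷ 70.937 g/mol = 0.38710 mol, giving 0.38710 Mn and 0.38710 O.
15.57 wt% FeO ÷ 71.844 g/mol = 0.21672 mol, giving 0.21672 Fe and 0.21672 O.
20.87 wt% Al2O3 ÷ 101.961 g/mol = 0.20469 mol, giving 0.40938 Al and 0.61407 O.
36.22 wt% SiO2 ÷ 60.083 g/mol = 0.60283 mol, giving 0.60283 Si and 1.20566 O.
Oxygen sums to 2.42355; scaling by 12/2.42355 = 4.95141 puts the formula on 12 O.
Al: 0.40938 × 4.95141 = 2.027 atoms per formula unit.

2.027 Al apfu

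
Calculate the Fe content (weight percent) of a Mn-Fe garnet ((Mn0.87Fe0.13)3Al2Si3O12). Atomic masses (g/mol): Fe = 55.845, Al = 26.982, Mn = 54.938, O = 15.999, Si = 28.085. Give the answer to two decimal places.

4.40 weight percent

M((Mn0.87Fe0.13)3Al2Si3O12) = 495.375 g/mol.
Fe contributes 0.39 × 55.845 = 21.780 g per mole.
21.780/495.375 = 0.0440 → 4.40%.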